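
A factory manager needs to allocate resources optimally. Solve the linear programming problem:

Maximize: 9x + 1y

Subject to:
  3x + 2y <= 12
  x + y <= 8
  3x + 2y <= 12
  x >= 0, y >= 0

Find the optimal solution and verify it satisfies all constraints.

Feasible vertices: (0, 0), (0, 6), (4, 0)
Objective 9x + 1y at each vertex:
  (0, 0): 0
  (0, 6): 6
  (4, 0): 36
Maximum is 36 at (4, 0).
Verify constraints at (x, y) = (4, 0):
  3*4 + 2*0 = 12 <= 12 (active)
  1*4 + 1*0 = 4 <= 8
  3*4 + 2*0 = 12 <= 12 (active)
  x = 4 >= 0, y = 0 >= 0. All constraints satisfied.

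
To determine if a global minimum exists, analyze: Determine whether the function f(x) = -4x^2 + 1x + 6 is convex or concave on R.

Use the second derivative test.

f(x) = -4x^2 + 1x + 6
f'(x) = -8x + 1
f''(x) = -8
Since f''(x) = -8 < 0 for all x, f is concave on R.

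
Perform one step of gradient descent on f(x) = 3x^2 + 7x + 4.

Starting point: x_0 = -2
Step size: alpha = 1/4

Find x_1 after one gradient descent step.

f(x) = 3x^2 + 7x + 4
f'(x) = 6x + 7
f'(-2) = 6*-2 + (7) = -5
x_1 = x_0 - alpha * f'(x_0) = -2 - 1/4 * -5 = -3/4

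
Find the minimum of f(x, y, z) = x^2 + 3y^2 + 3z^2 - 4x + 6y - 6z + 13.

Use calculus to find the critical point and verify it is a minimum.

f(x,y,z) = x^2 + 3y^2 + 3z^2 - 4x + 6y - 6z + 13
df/dx = 2x + (-4) = 0 => x = 2
df/dy = 6y + (6) = 0 => y = -1
df/dz = 6z + (-6) = 0 => z = 1
f(2,-1,1) = 1*(2)^2 + 3*(-1)^2 + 3*(1)^2 + -4*(2) + 6*(-1) + -6*(1) + 13 = 3
Hessian is diagonal with entries 2, 6, 6 > 0, confirmed minimum.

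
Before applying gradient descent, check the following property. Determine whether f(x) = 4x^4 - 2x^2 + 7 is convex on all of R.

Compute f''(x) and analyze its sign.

f(x) = 4x^4 - 2x^2 + 7
f'(x) = 16x^3 + -4x
f''(x) = 48x^2 + -4
f''(0) = -4 < 0, so not convex near x = 0
Therefore, f is not globally convex on R.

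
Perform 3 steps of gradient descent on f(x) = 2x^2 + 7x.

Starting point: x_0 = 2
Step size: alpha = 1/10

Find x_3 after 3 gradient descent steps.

f(x) = 2x^2 + 7x, f'(x) = 4x + (7)
Step 1: f'(2) = 15, x_1 = 2 - 1/10 * 15 = 1/2
Step 2: f'(1/2) = 9, x_2 = 1/2 - 1/10 * 9 = -2/5
Step 3: f'(-2/5) = 27/5, x_3 = -2/5 - 1/10 * 27/5 = -47/50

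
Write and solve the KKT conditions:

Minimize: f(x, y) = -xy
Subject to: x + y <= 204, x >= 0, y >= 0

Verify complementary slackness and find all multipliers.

Problem: min -xy s.t. x + y <= 204 (multiplier lambda), x >= 0 (mu_x), y >= 0 (mu_y)
KKT stationarity: -y + lambda - mu_x = 0, -x + lambda - mu_y = 0, with lambda, mu_x, mu_y >= 0
Complementary slackness: lambda*(x + y - 204) = 0, mu_x*x = 0, mu_y*y = 0
If lambda = 0: y = -mu_x <= 0 and x = -mu_y <= 0 force x = y = 0 with f = 0; but x = y = 102 is feasible with f = -10404 < 0, so this is not the minimum. Hence lambda > 0 and x + y = 204.
Try x > 0, y > 0 (so mu_x = mu_y = 0): y = lambda, x = lambda => x = y = lambda
x + y = 204 => 2*lambda = 204 => lambda = 102
x* = y* = 102 > 0, consistent with mu_x = mu_y = 0.
(Any feasible point with x = 0 or y = 0 has f = 0 > -10404, so the minimum is not on those boundaries.)
min(-xy) = -10404 (i.e. max xy = 10404)
Multipliers: lambda = 102, mu_x = 0, mu_y = 0
Complementary slackness: lambda*(x + y - 204) = 102*(102 + 102 - 204) = 0, mu_x*x = 0*102 = 0, mu_y*y = 0*102 = 0. Satisfied.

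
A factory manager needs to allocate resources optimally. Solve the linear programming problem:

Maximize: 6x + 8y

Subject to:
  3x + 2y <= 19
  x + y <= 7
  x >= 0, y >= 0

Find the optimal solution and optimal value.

Feasible vertices: (0, 0), (0, 7), (5, 2), (19/3, 0)
Objective 6x + 8y at each:
  (0, 0): 0
  (0, 7): 56
  (5, 2): 46
  (19/3, 0): 38
Maximum is 56 at (0, 7).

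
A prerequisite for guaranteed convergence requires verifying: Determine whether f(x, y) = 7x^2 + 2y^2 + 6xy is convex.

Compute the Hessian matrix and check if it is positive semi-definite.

f(x,y) = 7x^2 + 2y^2 + 6xy
Hessian H = [[14, 6], [6, 4]]
trace(H) = 18, det(H) = 20
Eigenvalues: (18 +/- sqrt(244)) / 2 = 16.81, 1.19
Since both eigenvalues > 0, f is convex.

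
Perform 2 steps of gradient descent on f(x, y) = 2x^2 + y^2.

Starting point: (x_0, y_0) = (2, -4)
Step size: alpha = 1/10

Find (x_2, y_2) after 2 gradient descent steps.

f(x,y) = 2x^2 + y^2
grad_x = 4x + 0y, grad_y = 2y + 0x
Step 1: grad = (8, -8), (6/5, -16/5)
Step 2: grad = (24/5, -32/5), (18/25, -64/25)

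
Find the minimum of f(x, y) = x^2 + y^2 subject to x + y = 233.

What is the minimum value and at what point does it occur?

Substitute y = 233 - x into f(x,y) = x^2 + y^2:
g(x) = x^2 + (233 - x)^2 = 2x^2 - 466x + 54289
g'(x) = 4x - 466 = 0  =>  x = 233/2
y = 233 - 233/2 = 233/2
Minimum value = (233/2)^2 + (233/2)^2 = 54289/2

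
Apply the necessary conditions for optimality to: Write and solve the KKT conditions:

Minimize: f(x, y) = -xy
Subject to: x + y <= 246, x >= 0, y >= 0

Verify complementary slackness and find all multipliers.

Problem: min -xy s.t. x + y <= 246 (multiplier lambda), x >= 0 (mu_x), y >= 0 (mu_y)
KKT stationarity: -y + lambda - mu_x = 0, -x + lambda - mu_y = 0, with lambda, mu_x, mu_y >= 0
Complementary slackness: lambda*(x + y - 246) = 0, mu_x*x = 0, mu_y*y = 0
If lambda = 0: y = -mu_x <= 0 and x = -mu_y <= 0 force x = y = 0 with f = 0; but x = y = 123 is feasible with f = -15129 < 0, so this is not the minimum. Hence lambda > 0 and x + y = 246.
Try x > 0, y > 0 (so mu_x = mu_y = 0): y = lambda, x = lambda => x = y = lambda
x + y = 246 => 2*lambda = 246 => lambda = 123
x* = y* = 123 > 0, consistent with mu_x = mu_y = 0.
(Any feasible point with x = 0 or y = 0 has f = 0 > -15129, so the minimum is not on those boundaries.)
min(-xy) = -15129 (i.e. max xy = 15129)
Multipliers: lambda = 123, mu_x = 0, mu_y = 0
Complementary slackness: lambda*(x + y - 246) = 123*(123 + 123 - 246) = 0, mu_x*x = 0*123 = 0, mu_y*y = 0*123 = 0. Satisfied.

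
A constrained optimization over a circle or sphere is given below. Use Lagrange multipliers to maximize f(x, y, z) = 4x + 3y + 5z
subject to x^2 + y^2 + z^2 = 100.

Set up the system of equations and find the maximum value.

Lagrange conditions: 4 = 2*lambda*x, 3 = 2*lambda*y, 5 = 2*lambda*z
So x:4 = y:3 = z:5, i.e. x = 4t, y = 3t, z = 5t
Constraint: t^2*(4^2 + 3^2 + 5^2) = 100
  t^2 * 50 = 100  =>  t = sqrt(2)
Maximum = 4*4t + 3*3t + 5*5t = 50*sqrt(2) = sqrt(5000)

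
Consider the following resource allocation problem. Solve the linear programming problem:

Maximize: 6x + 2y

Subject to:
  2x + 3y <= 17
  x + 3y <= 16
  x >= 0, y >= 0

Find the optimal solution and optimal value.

Feasible vertices: (0, 0), (0, 16/3), (1, 5), (17/2, 0)
Objective 6x + 2y at each:
  (0, 0): 0
  (0, 16/3): 32/3
  (1, 5): 16
  (17/2, 0): 51
Maximum is 51 at (17/2, 0).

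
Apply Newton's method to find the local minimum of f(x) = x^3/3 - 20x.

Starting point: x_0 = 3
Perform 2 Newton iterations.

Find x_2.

f(x) = x^3/3 - 20x
f'(x) = x^2 - 20, f''(x) = 2x
Newton update: x_{n+1} = x_n - (x_n^2 - 20)/(2*x_n)
Step 1: x_0 = 3, f'=-11, f''=6, x_1 = 29/6
Step 2: x_1 = 29/6, f'=121/36, f''=29/3, x_2 = 1561/348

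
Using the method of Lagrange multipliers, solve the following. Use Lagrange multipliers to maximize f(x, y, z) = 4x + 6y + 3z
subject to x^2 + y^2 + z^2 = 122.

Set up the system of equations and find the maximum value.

Lagrange conditions: 4 = 2*lambda*x, 6 = 2*lambda*y, 3 = 2*lambda*z
So x:4 = y:6 = z:3, i.e. x = 4t, y = 6t, z = 3t
Constraint: t^2*(4^2 + 6^2 + 3^2) = 122
  t^2 * 61 = 122  =>  t = sqrt(2)
Maximum = 4*4t + 6*6t + 3*3t = 61*sqrt(2) = sqrt(7442)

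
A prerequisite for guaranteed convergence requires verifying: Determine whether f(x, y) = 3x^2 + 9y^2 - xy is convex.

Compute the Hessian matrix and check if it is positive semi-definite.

f(x,y) = 3x^2 + 9y^2 - xy
Hessian H = [[6, -1], [-1, 18]]
trace(H) = 24, det(H) = 107
Eigenvalues: (24 +/- sqrt(148)) / 2 = 18.08, 5.917
Since both eigenvalues > 0, f is convex.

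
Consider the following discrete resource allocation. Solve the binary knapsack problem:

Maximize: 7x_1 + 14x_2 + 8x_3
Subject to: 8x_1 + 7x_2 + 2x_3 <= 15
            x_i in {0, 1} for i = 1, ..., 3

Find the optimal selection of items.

Items: item 1 (v=7, w=8), item 2 (v=14, w=7), item 3 (v=8, w=2)
Capacity: 15
Checking all 8 subsets (w = total weight, v = total value):
  {}: w = 0, v = 0
  {1}: w = 8, v = 7
  {2}: w = 7, v = 14
  {3}: w = 2, v = 8
  {1, 2}: w = 15, v = 21
  {1, 3}: w = 10, v = 15
  {2, 3}: w = 9, v = 22
  {1, 2, 3}: w = 17 > 15, infeasible
Best feasible subset: items [2, 3]
Total weight: 9 <= 15, total value: 22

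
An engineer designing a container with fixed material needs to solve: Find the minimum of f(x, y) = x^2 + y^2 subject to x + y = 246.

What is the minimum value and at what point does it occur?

Substitute y = 246 - x into f(x,y) = x^2 + y^2:
g(x) = x^2 + (246 - x)^2 = 2x^2 - 492x + 60516
g'(x) = 4x - 492 = 0  =>  x = 123
y = 246 - 123 = 123
Minimum value = 123^2 + 123^2 = 30258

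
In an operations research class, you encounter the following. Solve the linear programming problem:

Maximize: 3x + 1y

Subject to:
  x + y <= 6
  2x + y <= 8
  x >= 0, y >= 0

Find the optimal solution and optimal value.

Feasible vertices: (0, 0), (0, 6), (2, 4), (4, 0)
Objective 3x + 1y at each:
  (0, 0): 0
  (0, 6): 6
  (2, 4): 10
  (4, 0): 12
Maximum is 12 at (4, 0).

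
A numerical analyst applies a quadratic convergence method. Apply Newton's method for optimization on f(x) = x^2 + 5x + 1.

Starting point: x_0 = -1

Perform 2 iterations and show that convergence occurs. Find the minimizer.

f(x) = x^2 + 5x + 1, f'(x) = 2x + (5), f''(x) = 2
Step 1: f'(-1) = 3, x_1 = -1 - 3/2 = -5/2
Step 2: f'(-5/2) = 0, x_2 = -5/2 (converged)
Newton's method converges in 1 step for quadratics.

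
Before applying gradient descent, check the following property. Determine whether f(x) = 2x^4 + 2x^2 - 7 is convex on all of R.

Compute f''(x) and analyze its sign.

f(x) = 2x^4 + 2x^2 - 7
f'(x) = 8x^3 + 4x
f''(x) = 24x^2 + 4
f''(x) = 24x^2 + 4 >= 4 > 0 for all x
Therefore, f is convex on R.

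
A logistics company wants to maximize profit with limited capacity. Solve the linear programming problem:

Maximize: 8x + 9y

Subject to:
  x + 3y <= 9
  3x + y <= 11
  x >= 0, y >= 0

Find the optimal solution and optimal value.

Feasible vertices: (0, 0), (0, 3), (3, 2), (11/3, 0)
Objective 8x + 9y at each:
  (0, 0): 0
  (0, 3): 27
  (3, 2): 42
  (11/3, 0): 88/3
Maximum is 42 at (3, 2).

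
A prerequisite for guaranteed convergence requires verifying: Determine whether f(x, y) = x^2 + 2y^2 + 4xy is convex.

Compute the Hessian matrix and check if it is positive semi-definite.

f(x,y) = x^2 + 2y^2 + 4xy
Hessian H = [[2, 4], [4, 4]]
trace(H) = 6, det(H) = -8
Eigenvalues: (6 +/- sqrt(68)) / 2 = 7.123, -1.123
Since not both eigenvalues positive, f is neither convex nor concave.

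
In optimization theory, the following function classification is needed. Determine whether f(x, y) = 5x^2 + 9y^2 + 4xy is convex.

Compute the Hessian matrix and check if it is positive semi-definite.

f(x,y) = 5x^2 + 9y^2 + 4xy
Hessian H = [[10, 4], [4, 18]]
trace(H) = 28, det(H) = 164
Eigenvalues: (28 +/- sqrt(128)) / 2 = 19.66, 8.343
Since both eigenvalues > 0, f is convex.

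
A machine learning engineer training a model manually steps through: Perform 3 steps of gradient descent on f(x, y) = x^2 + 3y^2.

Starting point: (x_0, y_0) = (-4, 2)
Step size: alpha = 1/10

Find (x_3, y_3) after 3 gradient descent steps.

f(x,y) = x^2 + 3y^2
grad_x = 2x + 0y, grad_y = 6y + 0x
Step 1: grad = (-8, 12), (-16/5, 4/5)
Step 2: grad = (-32/5, 24/5), (-64/25, 8/25)
Step 3: grad = (-128/25, 48/25), (-256/125, 16/125)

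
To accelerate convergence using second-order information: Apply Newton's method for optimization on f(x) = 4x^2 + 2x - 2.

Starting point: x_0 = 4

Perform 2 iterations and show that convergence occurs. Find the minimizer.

f(x) = 4x^2 + 2x - 2, f'(x) = 8x + (2), f''(x) = 8
Step 1: f'(4) = 34, x_1 = 4 - 34/8 = -1/4
Step 2: f'(-1/4) = 0, x_2 = -1/4 (converged)
Newton's method converges in 1 step for quadratics.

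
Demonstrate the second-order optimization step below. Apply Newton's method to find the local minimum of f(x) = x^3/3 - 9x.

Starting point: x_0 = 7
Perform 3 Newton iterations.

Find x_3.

f(x) = x^3/3 - 9x
f'(x) = x^2 - 9, f''(x) = 2x
Newton update: x_{n+1} = x_n - (x_n^2 - 9)/(2*x_n)
Step 1: x_0 = 7, f'=40, f''=14, x_1 = 29/7
Step 2: x_1 = 29/7, f'=400/49, f''=58/7, x_2 = 641/203
Step 3: x_2 = 641/203, f'=40000/41209, f''=1282/203, x_3 = 390881/130123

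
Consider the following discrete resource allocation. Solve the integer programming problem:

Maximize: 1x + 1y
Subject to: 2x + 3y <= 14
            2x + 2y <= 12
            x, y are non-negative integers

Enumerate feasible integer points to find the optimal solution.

Constraint 1: 2x + 3y <= 14
Constraint 2: 2x + 2y <= 12
Feasible x range (need y >= 0): 0 <= x <= min(14/2, 12/2) => x in {0, ..., 6}.
Enumerate feasible integer points row by row (the coefficient of y is 1 > 0, so for each x the largest feasible y gives the best value):
  x = 0: y <= min((14 - 2*0)/3, (12 - 2*0)/2) => y in {0, ..., 4}; best 1*0 + 1*4 = 4
  x = 1: y <= min((14 - 2*1)/3, (12 - 2*1)/2) => y in {0, ..., 4}; best 1*1 + 1*4 = 5
  x = 2: y <= min((14 - 2*2)/3, (12 - 2*2)/2) => y in {0, ..., 3}; best 1*2 + 1*3 = 5
  x = 3: y <= min((14 - 2*3)/3, (12 - 2*3)/2) => y in {0, ..., 2}; best 1*3 + 1*2 = 5
  x = 4: y <= min((14 - 2*4)/3, (12 - 2*4)/2) => y in {0, ..., 2}; best 1*4 + 1*2 = 6
  x = 5: y <= min((14 - 2*5)/3, (12 - 2*5)/2) => y in {0, ..., 1}; best 1*5 + 1*1 = 6
  x = 6: y <= min((14 - 2*6)/3, (12 - 2*6)/2) => y in {0}; best 1*6 + 1*0 = 6
The maximum 1x + 1y = 6 is achieved at x = 4, y = 2.
(The same value 6 is also attained at (5, 1), (6, 0).)
Check: 2*4 + 3*2 = 14 <= 14 and 2*4 + 2*2 = 12 <= 12.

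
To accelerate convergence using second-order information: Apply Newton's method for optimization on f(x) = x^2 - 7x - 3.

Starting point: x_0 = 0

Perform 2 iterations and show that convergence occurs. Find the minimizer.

f(x) = x^2 - 7x - 3, f'(x) = 2x + (-7), f''(x) = 2
Step 1: f'(0) = -7, x_1 = 0 - -7/2 = 7/2
Step 2: f'(7/2) = 0, x_2 = 7/2 (converged)
Newton's method converges in 1 step for quadratics.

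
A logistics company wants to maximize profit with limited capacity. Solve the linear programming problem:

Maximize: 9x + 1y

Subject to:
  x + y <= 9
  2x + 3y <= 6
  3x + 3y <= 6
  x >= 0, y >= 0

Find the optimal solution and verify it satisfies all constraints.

Feasible vertices: (0, 0), (0, 2), (2, 0)
Objective 9x + 1y at each vertex:
  (0, 0): 0
  (0, 2): 2
  (2, 0): 18
Maximum is 18 at (2, 0).
Verify constraints at (x, y) = (2, 0):
  1*2 + 1*0 = 2 <= 9
  2*2 + 3*0 = 4 <= 6
  3*2 + 3*0 = 6 <= 6 (active)
  x = 2 >= 0, y = 0 >= 0. All constraints satisfied.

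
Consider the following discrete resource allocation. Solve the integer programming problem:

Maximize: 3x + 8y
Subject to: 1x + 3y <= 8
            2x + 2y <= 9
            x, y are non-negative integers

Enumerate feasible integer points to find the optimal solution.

Constraint 1: 1x + 3y <= 8
Constraint 2: 2x + 2y <= 9
Feasible x range (need y >= 0): 0 <= x <= min(8/1, 9/2) => x in {0, ..., 4}.
Enumerate feasible integer points row by row (the coefficient of y is 8 > 0, so for each x the largest feasible y gives the best value):
  x = 0: y <= min((8 - 1*0)/3, (9 - 2*0)/2) => y in {0, ..., 2}; best 3*0 + 8*2 = 16
  x = 1: y <= min((8 - 1*1)/3, (9 - 2*1)/2) => y in {0, ..., 2}; best 3*1 + 8*2 = 19
  x = 2: y <= min((8 - 1*2)/3, (9 - 2*2)/2) => y in {0, ..., 2}; best 3*2 + 8*2 = 22
  x = 3: y <= min((8 - 1*3)/3, (9 - 2*3)/2) => y in {0, ..., 1}; best 3*3 + 8*1 = 17
  x = 4: y <= min((8 - 1*4)/3, (9 - 2*4)/2) => y in {0}; best 3*4 + 8*0 = 12
The maximum 3x + 8y = 22 is achieved at x = 2, y = 2.
Check: 1*2 + 3*2 = 8 <= 8 and 2*2 + 2*2 = 8 <= 9.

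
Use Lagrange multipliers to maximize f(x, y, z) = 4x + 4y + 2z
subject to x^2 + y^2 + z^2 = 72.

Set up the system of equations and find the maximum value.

Lagrange conditions: 4 = 2*lambda*x, 4 = 2*lambda*y, 2 = 2*lambda*z
So x:4 = y:4 = z:2, i.e. x = 4t, y = 4t, z = 2t
Constraint: t^2*(4^2 + 4^2 + 2^2) = 72
  t^2 * 36 = 72  =>  t = sqrt(2)
Maximum = 4*4t + 4*4t + 2*2t = 36*sqrt(2) = sqrt(2592)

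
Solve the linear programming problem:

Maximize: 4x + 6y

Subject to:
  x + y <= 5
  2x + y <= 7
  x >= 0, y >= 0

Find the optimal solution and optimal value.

Feasible vertices: (0, 0), (0, 5), (2, 3), (7/2, 0)
Objective 4x + 6y at each:
  (0, 0): 0
  (0, 5): 30
  (2, 3): 26
  (7/2, 0): 14
Maximum is 30 at (0, 5).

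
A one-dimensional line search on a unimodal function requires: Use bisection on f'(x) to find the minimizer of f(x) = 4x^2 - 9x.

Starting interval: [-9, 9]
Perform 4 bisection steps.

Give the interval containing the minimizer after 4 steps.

Finding critical point of f(x) = 4x^2 - 9x using bisection on f'(x) = 8x + -9.
f'(x) = 0 when x = 9/8.
Starting interval: [-9, 9]
Step 1: mid = 0, f'(mid) = -9, new interval = [0, 9]
Step 2: mid = 9/2, f'(mid) = 27, new interval = [0, 9/2]
Step 3: mid = 9/4, f'(mid) = 9, new interval = [0, 9/4]
Step 4: mid = 9/8, f'(mid) = 0, new interval = [9/8, 9/8]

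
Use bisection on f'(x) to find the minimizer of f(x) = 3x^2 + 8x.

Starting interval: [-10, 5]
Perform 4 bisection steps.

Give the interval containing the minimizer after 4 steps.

Finding critical point of f(x) = 3x^2 + 8x using bisection on f'(x) = 6x + 8.
f'(x) = 0 when x = -4/3.
Starting interval: [-10, 5]
Step 1: mid = -5/2, f'(mid) = -7, new interval = [-5/2, 5]
Step 2: mid = 5/4, f'(mid) = 31/2, new interval = [-5/2, 5/4]
Step 3: mid = -5/8, f'(mid) = 17/4, new interval = [-5/2, -5/8]
Step 4: mid = -25/16, f'(mid) = -11/8, new interval = [-25/16, -5/8]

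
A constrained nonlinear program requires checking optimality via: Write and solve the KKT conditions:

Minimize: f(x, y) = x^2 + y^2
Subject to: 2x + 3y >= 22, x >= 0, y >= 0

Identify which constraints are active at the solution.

KKT conditions for min x^2 + y^2 s.t. 2x + 3y >= 22, x >= 0, y >= 0:
Stationarity: 2x = mu*2 + mu_x, 2y = mu*3 + mu_y, with mu, mu_x, mu_y >= 0
Complementary slackness: mu*(2x + 3y - 22) = 0, mu_x*x = 0, mu_y*y = 0
(0, 0) is infeasible (2*0 + 3*0 < 22), so if mu = 0 stationarity would force x = mu_x/2 >= 0, y = mu_y/2 >= 0 with mu_x*x = mu_y*y = 0, i.e. x = y = 0: contradiction. Hence mu > 0 and 2x + 3y = 22 is active.
Try x > 0, y > 0 (so mu_x = mu_y = 0): x = 2*mu/2, y = 3*mu/2
Substitute: 2*(2*mu/2) + 3*(3*mu/2) = 22
  mu*13/2 = 22 => mu = 44/13
x* = 44/13 > 0, y* = 66/13 > 0, consistent with mu_x = mu_y = 0.
f is convex and the constraints are linear, so this KKT point is the global minimum.
f* = 484/13
Active constraints: 2x + 3y >= 22 (holds with equality, mu = 44/13 > 0); x >= 0 and y >= 0 are inactive (mu_x = mu_y = 0).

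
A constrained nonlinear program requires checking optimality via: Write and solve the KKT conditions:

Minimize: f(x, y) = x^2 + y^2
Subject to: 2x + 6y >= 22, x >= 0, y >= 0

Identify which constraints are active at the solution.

KKT conditions for min x^2 + y^2 s.t. 2x + 6y >= 22, x >= 0, y >= 0:
Stationarity: 2x = mu*2 + mu_x, 2y = mu*6 + mu_y, with mu, mu_x, mu_y >= 0
Complementary slackness: mu*(2x + 6y - 22) = 0, mu_x*x = 0, mu_y*y = 0
(0, 0) is infeasible (2*0 + 6*0 < 22), so if mu = 0 stationarity would force x = mu_x/2 >= 0, y = mu_y/2 >= 0 with mu_x*x = mu_y*y = 0, i.e. x = y = 0: contradiction. Hence mu > 0 and 2x + 6y = 22 is active.
Try x > 0, y > 0 (so mu_x = mu_y = 0): x = 2*mu/2, y = 6*mu/2
Substitute: 2*(2*mu/2) + 6*(6*mu/2) = 22
  mu*40/2 = 22 => mu = 11/10
x* = 11/10 > 0, y* = 33/10 > 0, consistent with mu_x = mu_y = 0.
f is convex and the constraints are linear, so this KKT point is the global minimum.
f* = 121/10
Active constraints: 2x + 6y >= 22 (holds with equality, mu = 11/10 > 0); x >= 0 and y >= 0 are inactive (mu_x = mu_y = 0).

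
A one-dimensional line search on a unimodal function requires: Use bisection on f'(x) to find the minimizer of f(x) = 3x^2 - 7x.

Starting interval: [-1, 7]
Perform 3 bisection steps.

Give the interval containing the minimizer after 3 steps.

Finding critical point of f(x) = 3x^2 - 7x using bisection on f'(x) = 6x + -7.
f'(x) = 0 when x = 7/6.
Starting interval: [-1, 7]
Step 1: mid = 3, f'(mid) = 11, new interval = [-1, 3]
Step 2: mid = 1, f'(mid) = -1, new interval = [1, 3]
Step 3: mid = 2, f'(mid) = 5, new interval = [1, 2]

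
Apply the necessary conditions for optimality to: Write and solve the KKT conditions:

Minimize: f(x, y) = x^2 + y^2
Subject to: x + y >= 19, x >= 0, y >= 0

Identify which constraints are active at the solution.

KKT conditions for min x^2 + y^2 s.t. 1x + 1y >= 19, x >= 0, y >= 0:
Stationarity: 2x = mu*1 + mu_x, 2y = mu*1 + mu_y, with mu, mu_x, mu_y >= 0
Complementary slackness: mu*(x + y - 19) = 0, mu_x*x = 0, mu_y*y = 0
(0, 0) is infeasible (1*0 + 1*0 < 19), so if mu = 0 stationarity would force x = mu_x/2 >= 0, y = mu_y/2 >= 0 with mu_x*x = mu_y*y = 0, i.e. x = y = 0: contradiction. Hence mu > 0 and x + y = 19 is active.
Try x > 0, y > 0 (so mu_x = mu_y = 0): x = 1*mu/2, y = 1*mu/2
Substitute: 1*(1*mu/2) + 1*(1*mu/2) = 19
  mu*2/2 = 19 => mu = 19
x* = 19/2 > 0, y* = 19/2 > 0, consistent with mu_x = mu_y = 0.
f is convex and the constraints are linear, so this KKT point is the global minimum.
f* = 361/2
Active constraints: x + y >= 19 (holds with equality, mu = 19 > 0); x >= 0 and y >= 0 are inactive (mu_x = mu_y = 0).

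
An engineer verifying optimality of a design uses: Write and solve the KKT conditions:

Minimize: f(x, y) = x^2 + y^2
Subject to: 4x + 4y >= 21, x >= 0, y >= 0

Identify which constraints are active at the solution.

KKT conditions for min x^2 + y^2 s.t. 4x + 4y >= 21, x >= 0, y >= 0:
Stationarity: 2x = mu*4 + mu_x, 2y = mu*4 + mu_y, with mu, mu_x, mu_y >= 0
Complementary slackness: mu*(4x + 4y - 21) = 0, mu_x*x = 0, mu_y*y = 0
(0, 0) is infeasible (4*0 + 4*0 < 21), so if mu = 0 stationarity would force x = mu_x/2 >= 0, y = mu_y/2 >= 0 with mu_x*x = mu_y*y = 0, i.e. x = y = 0: contradiction. Hence mu > 0 and 4x + 4y = 21 is active.
Try x > 0, y > 0 (so mu_x = mu_y = 0): x = 4*mu/2, y = 4*mu/2
Substitute: 4*(4*mu/2) + 4*(4*mu/2) = 21
  mu*32/2 = 21 => mu = 21/16
x* = 21/8 > 0, y* = 21/8 > 0, consistent with mu_x = mu_y = 0.
f is convex and the constraints are linear, so this KKT point is the global minimum.
f* = 441/32
Active constraints: 4x + 4y >= 21 (holds with equality, mu = 21/16 > 0); x >= 0 and y >= 0 are inactive (mu_x = mu_y = 0).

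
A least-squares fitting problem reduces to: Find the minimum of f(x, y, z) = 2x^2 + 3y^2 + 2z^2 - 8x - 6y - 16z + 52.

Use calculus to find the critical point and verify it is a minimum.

f(x,y,z) = 2x^2 + 3y^2 + 2z^2 - 8x - 6y - 16z + 52
df/dx = 4x + (-8) = 0 => x = 2
df/dy = 6y + (-6) = 0 => y = 1
df/dz = 4z + (-16) = 0 => z = 4
f(2,1,4) = 2*(2)^2 + 3*(1)^2 + 2*(4)^2 + -8*(2) + -6*(1) + -16*(4) + 52 = 9
Hessian is diagonal with entries 4, 6, 4 > 0, confirmed minimum.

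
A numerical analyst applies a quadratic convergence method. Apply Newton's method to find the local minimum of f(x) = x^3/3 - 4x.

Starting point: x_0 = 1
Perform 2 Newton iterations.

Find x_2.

f(x) = x^3/3 - 4x
f'(x) = x^2 - 4, f''(x) = 2x
Newton update: x_{n+1} = x_n - (x_n^2 - 4)/(2*x_n)
Step 1: x_0 = 1, f'=-3, f''=2, x_1 = 5/2
Step 2: x_1 = 5/2, f'=9/4, f''=5, x_2 = 41/20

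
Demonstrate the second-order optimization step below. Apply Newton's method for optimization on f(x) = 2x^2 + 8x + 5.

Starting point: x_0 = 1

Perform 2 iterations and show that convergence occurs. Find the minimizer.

f(x) = 2x^2 + 8x + 5, f'(x) = 4x + (8), f''(x) = 4
Step 1: f'(1) = 12, x_1 = 1 - 12/4 = -2
Step 2: f'(-2) = 0, x_2 = -2 (converged)
Newton's method converges in 1 step for quadratics.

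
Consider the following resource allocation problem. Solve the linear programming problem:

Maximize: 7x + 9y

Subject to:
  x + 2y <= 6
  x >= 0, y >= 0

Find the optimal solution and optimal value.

The feasible region has vertices at [(0, 0), (6, 0), (0, 3)].
Checking objective 7x + 9y at each vertex:
  (0, 0): 7*0 + 9*0 = 0
  (6, 0): 7*6 + 9*0 = 42
  (0, 3): 7*0 + 9*3 = 27
Maximum is 42 at (6, 0).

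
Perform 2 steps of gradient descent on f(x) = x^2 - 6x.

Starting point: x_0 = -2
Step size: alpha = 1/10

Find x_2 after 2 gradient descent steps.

f(x) = x^2 - 6x, f'(x) = 2x + (-6)
Step 1: f'(-2) = -10, x_1 = -2 - 1/10 * -10 = -1
Step 2: f'(-1) = -8, x_2 = -1 - 1/10 * -8 = -1/5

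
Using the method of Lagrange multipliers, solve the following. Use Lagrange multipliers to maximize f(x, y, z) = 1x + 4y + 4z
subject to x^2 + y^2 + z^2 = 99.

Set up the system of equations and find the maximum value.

Lagrange conditions: 1 = 2*lambda*x, 4 = 2*lambda*y, 4 = 2*lambda*z
So x:1 = y:4 = z:4, i.e. x = 1t, y = 4t, z = 4t
Constraint: t^2*(1^2 + 4^2 + 4^2) = 99
  t^2 * 33 = 99  =>  t = sqrt(3)
Maximum = 1*1t + 4*4t + 4*4t = 33*sqrt(3) = sqrt(3267)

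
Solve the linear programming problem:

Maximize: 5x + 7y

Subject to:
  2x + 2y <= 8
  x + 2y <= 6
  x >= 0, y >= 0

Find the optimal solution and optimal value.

Feasible vertices: (0, 0), (0, 3), (2, 2), (4, 0)
Objective 5x + 7y at each:
  (0, 0): 0
  (0, 3): 21
  (2, 2): 24
  (4, 0): 20
Maximum is 24 at (2, 2).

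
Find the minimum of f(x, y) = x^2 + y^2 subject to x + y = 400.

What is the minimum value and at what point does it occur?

Substitute y = 400 - x into f(x,y) = x^2 + y^2:
g(x) = x^2 + (400 - x)^2 = 2x^2 - 800x + 160000
g'(x) = 4x - 800 = 0  =>  x = 200
y = 400 - 200 = 200
Minimum value = 200^2 + 200^2 = 80000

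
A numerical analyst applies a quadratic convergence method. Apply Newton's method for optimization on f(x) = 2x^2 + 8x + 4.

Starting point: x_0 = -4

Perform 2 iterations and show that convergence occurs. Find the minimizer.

f(x) = 2x^2 + 8x + 4, f'(x) = 4x + (8), f''(x) = 4
Step 1: f'(-4) = -8, x_1 = -4 - -8/4 = -2
Step 2: f'(-2) = 0, x_2 = -2 (converged)
Newton's method converges in 1 step for quadratics.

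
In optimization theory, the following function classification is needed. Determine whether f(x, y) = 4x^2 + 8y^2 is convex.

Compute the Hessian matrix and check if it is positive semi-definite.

f(x,y) = 4x^2 + 8y^2
Hessian H = [[8, 0], [0, 16]]
trace(H) = 24, det(H) = 128
Eigenvalues: (24 +/- sqrt(64)) / 2 = 16, 8
Since both eigenvalues > 0, f is convex.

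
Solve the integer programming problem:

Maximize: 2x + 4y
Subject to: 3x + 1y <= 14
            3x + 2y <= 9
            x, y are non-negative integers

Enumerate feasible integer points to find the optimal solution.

Constraint 1: 3x + 1y <= 14
Constraint 2: 3x + 2y <= 9
Feasible x range (need y >= 0): 0 <= x <= min(14/3, 9/3) => x in {0, ..., 3}.
Enumerate feasible integer points row by row (the coefficient of y is 4 > 0, so for each x the largest feasible y gives the best value):
  x = 0: y <= min((14 - 3*0)/1, (9 - 3*0)/2) => y in {0, ..., 4}; best 2*0 + 4*4 = 16
  x = 1: y <= min((14 - 3*1)/1, (9 - 3*1)/2) => y in {0, ..., 3}; best 2*1 + 4*3 = 14
  x = 2: y <= min((14 - 3*2)/1, (9 - 3*2)/2) => y in {0, ..., 1}; best 2*2 + 4*1 = 8
  x = 3: y <= min((14 - 3*3)/1, (9 - 3*3)/2) => y in {0}; best 2*3 + 4*0 = 6
The maximum 2x + 4y = 16 is achieved at x = 0, y = 4.
Check: 3*0 + 1*4 = 4 <= 14 and 3*0 + 2*4 = 8 <= 9.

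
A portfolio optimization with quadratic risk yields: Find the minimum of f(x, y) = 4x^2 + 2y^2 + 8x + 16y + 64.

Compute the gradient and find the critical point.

f(x,y) = 4x^2 + 2y^2 + 8x + 16y + 64
df/dx = 8x + (8) = 0  =>  x = -1
df/dy = 4y + (16) = 0  =>  y = -4
f(-1, -4) = 4*(-1)^2 + 2*(-4)^2 + 8*(-1) + 16*(-4) + 64 = 28
Hessian is diagonal with entries 8, 4 > 0, so this is a minimum.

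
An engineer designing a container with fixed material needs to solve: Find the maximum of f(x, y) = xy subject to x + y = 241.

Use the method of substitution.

Substitute y = 241 - x into f(x,y) = xy:
g(x) = x(241 - x) = 241x - x^2
g'(x) = 241 - 2x = 0  =>  x = 241/2
y = 241 - 241/2 = 241/2
Maximum value = (241/2) * (241/2) = 58081/4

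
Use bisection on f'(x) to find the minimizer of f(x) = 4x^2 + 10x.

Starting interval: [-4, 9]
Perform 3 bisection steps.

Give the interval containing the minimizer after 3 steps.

Finding critical point of f(x) = 4x^2 + 10x using bisection on f'(x) = 8x + 10.
f'(x) = 0 when x = -5/4.
Starting interval: [-4, 9]
Step 1: mid = 5/2, f'(mid) = 30, new interval = [-4, 5/2]
Step 2: mid = -3/4, f'(mid) = 4, new interval = [-4, -3/4]
Step 3: mid = -19/8, f'(mid) = -9, new interval = [-19/8, -3/4]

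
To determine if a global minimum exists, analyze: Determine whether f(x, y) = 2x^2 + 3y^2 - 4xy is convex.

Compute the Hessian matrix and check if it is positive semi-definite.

f(x,y) = 2x^2 + 3y^2 - 4xy
Hessian H = [[4, -4], [-4, 6]]
trace(H) = 10, det(H) = 8
Eigenvalues: (10 +/- sqrt(68)) / 2 = 9.123, 0.8769
Since both eigenvalues > 0, f is convex.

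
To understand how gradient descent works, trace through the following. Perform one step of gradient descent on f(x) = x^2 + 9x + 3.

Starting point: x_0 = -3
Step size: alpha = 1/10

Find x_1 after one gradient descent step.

f(x) = x^2 + 9x + 3
f'(x) = 2x + 9
f'(-3) = 2*-3 + (9) = 3
x_1 = x_0 - alpha * f'(x_0) = -3 - 1/10 * 3 = -33/10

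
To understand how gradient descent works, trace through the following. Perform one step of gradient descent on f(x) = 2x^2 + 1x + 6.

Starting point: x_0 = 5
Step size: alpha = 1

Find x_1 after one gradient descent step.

f(x) = 2x^2 + 1x + 6
f'(x) = 4x + 1
f'(5) = 4*5 + (1) = 21
x_1 = x_0 - alpha * f'(x_0) = 5 - 1 * 21 = -16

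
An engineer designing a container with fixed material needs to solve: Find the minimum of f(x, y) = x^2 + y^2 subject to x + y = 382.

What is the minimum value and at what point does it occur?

Substitute y = 382 - x into f(x,y) = x^2 + y^2:
g(x) = x^2 + (382 - x)^2 = 2x^2 - 764x + 145924
g'(x) = 4x - 764 = 0  =>  x = 191
y = 382 - 191 = 191
Minimum value = 191^2 + 191^2 = 72962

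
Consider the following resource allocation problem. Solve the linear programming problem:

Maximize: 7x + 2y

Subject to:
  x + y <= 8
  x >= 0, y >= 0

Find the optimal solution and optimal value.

The feasible region has vertices at [(0, 0), (8, 0), (0, 8)].
Checking objective 7x + 2y at each vertex:
  (0, 0): 7*0 + 2*0 = 0
  (8, 0): 7*8 + 2*0 = 56
  (0, 8): 7*0 + 2*8 = 16
Maximum is 56 at (8, 0).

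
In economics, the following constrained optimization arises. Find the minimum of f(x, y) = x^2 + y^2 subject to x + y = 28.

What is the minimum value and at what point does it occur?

Substitute y = 28 - x into f(x,y) = x^2 + y^2:
g(x) = x^2 + (28 - x)^2 = 2x^2 - 56x + 784
g'(x) = 4x - 56 = 0  =>  x = 14
y = 28 - 14 = 14
Minimum value = 14^2 + 14^2 = 392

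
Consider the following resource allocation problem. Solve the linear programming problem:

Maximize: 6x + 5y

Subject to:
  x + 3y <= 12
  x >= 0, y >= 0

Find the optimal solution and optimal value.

The feasible region has vertices at [(0, 0), (12, 0), (0, 4)].
Checking objective 6x + 5y at each vertex:
  (0, 0): 6*0 + 5*0 = 0
  (12, 0): 6*12 + 5*0 = 72
  (0, 4): 6*0 + 5*4 = 20
Maximum is 72 at (12, 0).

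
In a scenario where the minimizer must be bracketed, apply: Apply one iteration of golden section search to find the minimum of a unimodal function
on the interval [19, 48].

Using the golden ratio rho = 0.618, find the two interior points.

Golden section search on [19, 48].
Golden ratio rho = 0.618 (approx).
Interior points:
  x_1 = 19 + (1-0.618)*29 = 30.0780
  x_2 = 19 + 0.618*29 = 36.9220
Compare f(x_1) and f(x_2) to determine which subinterval to keep.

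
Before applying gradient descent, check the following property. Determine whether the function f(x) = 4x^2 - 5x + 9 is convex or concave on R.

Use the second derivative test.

f(x) = 4x^2 - 5x + 9
f'(x) = 8x - 5
f''(x) = 8
Since f''(x) = 8 > 0 for all x, f is convex on R.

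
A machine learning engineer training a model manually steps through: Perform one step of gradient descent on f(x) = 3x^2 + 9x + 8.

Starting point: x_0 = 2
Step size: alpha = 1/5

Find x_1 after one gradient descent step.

f(x) = 3x^2 + 9x + 8
f'(x) = 6x + 9
f'(2) = 6*2 + (9) = 21
x_1 = x_0 - alpha * f'(x_0) = 2 - 1/5 * 21 = -11/5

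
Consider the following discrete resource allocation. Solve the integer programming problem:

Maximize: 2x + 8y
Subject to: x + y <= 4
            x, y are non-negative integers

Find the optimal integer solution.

Objective: 2x + 8y, constraint: x + y <= 4
Coefficient of y is 8 > coefficient of x is 2, so allocate the entire budget to y.
Optimal: x = 0, y = 4, value = 32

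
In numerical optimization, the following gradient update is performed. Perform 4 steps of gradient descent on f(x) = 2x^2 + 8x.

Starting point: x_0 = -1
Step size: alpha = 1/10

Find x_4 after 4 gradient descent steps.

f(x) = 2x^2 + 8x, f'(x) = 4x + (8)
Step 1: f'(-1) = 4, x_1 = -1 - 1/10 * 4 = -7/5
Step 2: f'(-7/5) = 12/5, x_2 = -7/5 - 1/10 * 12/5 = -41/25
Step 3: f'(-41/25) = 36/25, x_3 = -41/25 - 1/10 * 36/25 = -223/125
Step 4: f'(-223/125) = 108/125, x_4 = -223/125 - 1/10 * 108/125 = -1169/625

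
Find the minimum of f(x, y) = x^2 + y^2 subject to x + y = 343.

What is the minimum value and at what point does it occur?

Substitute y = 343 - x into f(x,y) = x^2 + y^2:
g(x) = x^2 + (343 - x)^2 = 2x^2 - 686x + 117649
g'(x) = 4x - 686 = 0  =>  x = 343/2
y = 343 - 343/2 = 343/2
Minimum value = (343/2)^2 + (343/2)^2 = 117649/2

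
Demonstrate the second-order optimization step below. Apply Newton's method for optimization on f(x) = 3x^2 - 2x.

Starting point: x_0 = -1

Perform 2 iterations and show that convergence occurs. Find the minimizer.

f(x) = 3x^2 - 2x, f'(x) = 6x + (-2), f''(x) = 6
Step 1: f'(-1) = -8, x_1 = -1 - -8/6 = 1/3
Step 2: f'(1/3) = 0, x_2 = 1/3 (converged)
Newton's method converges in 1 step for quadratics.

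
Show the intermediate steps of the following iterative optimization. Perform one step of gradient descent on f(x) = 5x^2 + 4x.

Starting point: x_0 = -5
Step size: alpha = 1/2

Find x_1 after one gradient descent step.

f(x) = 5x^2 + 4x
f'(x) = 10x + 4
f'(-5) = 10*-5 + (4) = -46
x_1 = x_0 - alpha * f'(x_0) = -5 - 1/2 * -46 = 18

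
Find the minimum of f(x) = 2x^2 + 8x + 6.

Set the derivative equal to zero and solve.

f(x) = 2x^2 + 8x + 6
f'(x) = 4x + (8) = 0
x = -8/4 = -2
f(-2) = -2
Since f''(x) = 4 > 0, this is a minimum.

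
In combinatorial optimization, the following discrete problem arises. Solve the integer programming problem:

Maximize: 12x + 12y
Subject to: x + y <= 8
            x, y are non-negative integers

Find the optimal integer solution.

Objective: 12x + 12y, constraint: x + y <= 8
Coefficient of x is 12 >= coefficient of y is 12, so allocate the entire budget to x.
Optimal: x = 8, y = 0, value = 96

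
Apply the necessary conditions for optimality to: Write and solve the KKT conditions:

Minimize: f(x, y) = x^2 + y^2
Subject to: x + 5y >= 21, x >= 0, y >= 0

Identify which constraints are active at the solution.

KKT conditions for min x^2 + y^2 s.t. 1x + 5y >= 21, x >= 0, y >= 0:
Stationarity: 2x = mu*1 + mu_x, 2y = mu*5 + mu_y, with mu, mu_x, mu_y >= 0
Complementary slackness: mu*(x + 5y - 21) = 0, mu_x*x = 0, mu_y*y = 0
(0, 0) is infeasible (1*0 + 5*0 < 21), so if mu = 0 stationarity would force x = mu_x/2 >= 0, y = mu_y/2 >= 0 with mu_x*x = mu_y*y = 0, i.e. x = y = 0: contradiction. Hence mu > 0 and x + 5y = 21 is active.
Try x > 0, y > 0 (so mu_x = mu_y = 0): x = 1*mu/2, y = 5*mu/2
Substitute: 1*(1*mu/2) + 5*(5*mu/2) = 21
  mu*26/2 = 21 => mu = 21/13
x* = 21/26 > 0, y* = 105/26 > 0, consistent with mu_x = mu_y = 0.
f is convex and the constraints are linear, so this KKT point is the global minimum.
f* = 441/26
Active constraints: x + 5y >= 21 (holds with equality, mu = 21/13 > 0); x >= 0 and y >= 0 are inactive (mu_x = mu_y = 0).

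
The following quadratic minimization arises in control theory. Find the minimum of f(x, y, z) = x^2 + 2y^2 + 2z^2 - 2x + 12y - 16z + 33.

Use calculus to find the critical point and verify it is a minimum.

f(x,y,z) = x^2 + 2y^2 + 2z^2 - 2x + 12y - 16z + 33
df/dx = 2x + (-2) = 0 => x = 1
df/dy = 4y + (12) = 0 => y = -3
df/dz = 4z + (-16) = 0 => z = 4
f(1,-3,4) = 1*(1)^2 + 2*(-3)^2 + 2*(4)^2 + -2*(1) + 12*(-3) + -16*(4) + 33 = -18
Hessian is diagonal with entries 2, 4, 4 > 0, confirmed minimum.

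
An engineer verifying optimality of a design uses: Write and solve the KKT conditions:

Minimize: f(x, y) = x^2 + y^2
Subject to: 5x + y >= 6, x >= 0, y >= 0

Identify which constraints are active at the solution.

KKT conditions for min x^2 + y^2 s.t. 5x + 1y >= 6, x >= 0, y >= 0:
Stationarity: 2x = mu*5 + mu_x, 2y = mu*1 + mu_y, with mu, mu_x, mu_y >= 0
Complementary slackness: mu*(5x + y - 6) = 0, mu_x*x = 0, mu_y*y = 0
(0, 0) is infeasible (5*0 + 1*0 < 6), so if mu = 0 stationarity would force x = mu_x/2 >= 0, y = mu_y/2 >= 0 with mu_x*x = mu_y*y = 0, i.e. x = y = 0: contradiction. Hence mu > 0 and 5x + y = 6 is active.
Try x > 0, y > 0 (so mu_x = mu_y = 0): x = 5*mu/2, y = 1*mu/2
Substitute: 5*(5*mu/2) + 1*(1*mu/2) = 6
  mu*26/2 = 6 => mu = 6/13
x* = 15/13 > 0, y* = 3/13 > 0, consistent with mu_x = mu_y = 0.
f is convex and the constraints are linear, so this KKT point is the global minimum.
f* = 18/13
Active constraints: 5x + y >= 6 (holds with equality, mu = 6/13 > 0); x >= 0 and y >= 0 are inactive (mu_x = mu_y = 0).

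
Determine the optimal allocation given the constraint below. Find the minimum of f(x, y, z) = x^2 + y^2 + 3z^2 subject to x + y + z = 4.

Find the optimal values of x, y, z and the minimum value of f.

Using Lagrange multipliers on f = x^2 + y^2 + 3z^2 with constraint x + y + z = 4:
Conditions: 2*1*x = lambda, 2*1*y = lambda, 2*3*z = lambda
So x = lambda/2, y = lambda/2, z = lambda/6
Substituting into constraint: lambda * (7/6) = 4
lambda = 24/7
x = 12/7, y = 12/7, z = 4/7
Minimum value = 48/7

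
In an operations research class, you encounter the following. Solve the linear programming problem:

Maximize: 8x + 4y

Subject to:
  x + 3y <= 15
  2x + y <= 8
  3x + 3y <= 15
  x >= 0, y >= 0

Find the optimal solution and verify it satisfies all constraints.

Feasible vertices: (0, 0), (0, 5), (3, 2), (4, 0)
Objective 8x + 4y at each vertex:
  (0, 0): 0
  (0, 5): 20
  (3, 2): 32
  (4, 0): 32
Maximum is 32 at (3, 2).
Verify constraints at (x, y) = (3, 2):
  1*3 + 3*2 = 9 <= 15
  2*3 + 1*2 = 8 <= 8 (active)
  3*3 + 3*2 = 15 <= 15 (active)
  x = 3 >= 0, y = 2 >= 0. All constraints satisfied.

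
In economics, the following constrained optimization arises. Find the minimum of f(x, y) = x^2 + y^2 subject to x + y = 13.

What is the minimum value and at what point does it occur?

Substitute y = 13 - x into f(x,y) = x^2 + y^2:
g(x) = x^2 + (13 - x)^2 = 2x^2 - 26x + 169
g'(x) = 4x - 26 = 0  =>  x = 13/2
y = 13 - 13/2 = 13/2
Minimum value = (13/2)^2 + (13/2)^2 = 169/2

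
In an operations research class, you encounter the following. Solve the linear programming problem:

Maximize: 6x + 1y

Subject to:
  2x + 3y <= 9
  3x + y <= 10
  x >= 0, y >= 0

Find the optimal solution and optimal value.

Feasible vertices: (0, 0), (0, 3), (3, 1), (10/3, 0)
Objective 6x + 1y at each:
  (0, 0): 0
  (0, 3): 3
  (3, 1): 19
  (10/3, 0): 20
Maximum is 20 at (10/3, 0).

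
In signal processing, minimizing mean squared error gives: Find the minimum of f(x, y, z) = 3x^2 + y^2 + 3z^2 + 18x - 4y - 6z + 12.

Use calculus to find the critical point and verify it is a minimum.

f(x,y,z) = 3x^2 + y^2 + 3z^2 + 18x - 4y - 6z + 12
df/dx = 6x + (18) = 0 => x = -3
df/dy = 2y + (-4) = 0 => y = 2
df/dz = 6z + (-6) = 0 => z = 1
f(-3,2,1) = 3*(-3)^2 + 1*(2)^2 + 3*(1)^2 + 18*(-3) + -4*(2) + -6*(1) + 12 = -22
Hessian is diagonal with entries 6, 2, 6 > 0, confirmed minimum.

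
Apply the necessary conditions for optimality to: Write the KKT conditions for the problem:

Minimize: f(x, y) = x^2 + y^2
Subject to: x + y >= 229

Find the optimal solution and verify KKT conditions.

KKT conditions for min x^2 + y^2 s.t. x + y >= 229:
Stationarity: 2x = mu, 2y = mu
So x = y = mu/2.
Complementary slackness: mu*(x + y - 229) = 0
Primal feasibility: x + y >= 229; dual feasibility: mu >= 0
If mu = 0 then x = y = 0, but 0 + 0 < 229 is infeasible, so the constraint is active.
Constraint active: x + y = 2*(mu/2) = 229 => mu = 229
x = y = 229/2, f = 52441/2
Verify: stationarity 2*(229/2) = 229 = mu; primal 229/2 + 229/2 = 229 >= 229; dual mu = 229 >= 0; complementary slackness 229*(229 - 229) = 0. All KKT conditions hold.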